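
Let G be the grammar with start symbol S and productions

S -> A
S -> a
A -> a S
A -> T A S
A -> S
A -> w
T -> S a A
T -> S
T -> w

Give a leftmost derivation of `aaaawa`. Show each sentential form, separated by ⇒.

S ⇒ A ⇒ TAS ⇒ SAS ⇒ AAS ⇒ aSAS ⇒ aAAS ⇒ aaSAS ⇒ aaaAS ⇒ aaaaSS ⇒ aaaaAS ⇒ aaaawS ⇒ aaaawa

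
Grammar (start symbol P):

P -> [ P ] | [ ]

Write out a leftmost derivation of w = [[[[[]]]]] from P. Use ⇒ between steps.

P ⇒ [P] ⇒ [[P]] ⇒ [[[P]]] ⇒ [[[[P]]]] ⇒ [[[[[]]]]]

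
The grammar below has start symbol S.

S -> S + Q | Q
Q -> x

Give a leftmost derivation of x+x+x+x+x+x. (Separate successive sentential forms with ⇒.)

S ⇒ S+Q ⇒ S+Q+Q ⇒ S+Q+Q+Q ⇒ S+Q+Q+Q+Q ⇒ S+Q+Q+Q+Q+Q ⇒ Q+Q+Q+Q+Q+Q ⇒ x+Q+Q+Q+Q+Q ⇒ x+x+Q+Q+Q+Q ⇒ x+x+x+Q+Q+Q ⇒ x+x+x+x+Q+Q ⇒ x+x+x+x+x+Q ⇒ x+x+x+x+x+x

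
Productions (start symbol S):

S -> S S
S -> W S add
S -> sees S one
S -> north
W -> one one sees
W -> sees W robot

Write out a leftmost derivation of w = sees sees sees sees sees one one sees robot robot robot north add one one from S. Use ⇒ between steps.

S ⇒ sees S one   [S -> sees S one]
sees S one ⇒ sees sees S one one   [S -> sees S one]
sees sees S one one ⇒ sees sees W S add one one   [S -> W S add]
sees sees W S add one one ⇒ sees sees sees W robot S add one one   [W -> sees W robot]
sees sees sees W robot S add one one ⇒ sees sees sees sees W robot robot S add one one   [W -> sees W robot]
sees sees sees sees W robot robot S add one one ⇒ sees sees sees sees sees W robot robot robot S add one one   [W -> sees W robot]
sees sees sees sees sees W robot robot robot S add one one ⇒ sees sees sees sees sees one one sees robot robot robot S add one one   [W -> one one sees]
sees sees sees sees sees one one sees robot robot robot S add one one ⇒ sees sees sees sees sees one one sees robot robot robot north add one one   [S -> north]

S ⇒ sees S one ⇒ sees sees S one one ⇒ sees sees W S add one one ⇒ sees sees sees W robot S add one one ⇒ sees sees sees sees W robot robot S add one one ⇒ sees sees sees sees sees W robot robot robot S add one one ⇒ sees sees sees sees sees one one sees robot robot robot S add one one ⇒ sees sees sees sees sees one one sees robot robot robot north add one one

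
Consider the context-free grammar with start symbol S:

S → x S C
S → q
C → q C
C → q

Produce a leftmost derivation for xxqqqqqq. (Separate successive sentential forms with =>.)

S=>xSC=>xxSCC=>xxqCC=>xxqqC=>xxqqqC=>xxqqqqC=>xxqqqqqC=>xxqqqqqq

S => xSC   [S → x S C]
xSC => xxSCC   [S → x S C]
xxSCC => xxqCC   [S → q]
xxqCC => xxqqC   [C → q]
xxqqC => xxqqqC   [C → q C]
xxqqqC => xxqqqqC   [C → q C]
xxqqqqC => xxqqqqqC   [C → q C]
xxqqqqqC => xxqqqqqq   [C → q]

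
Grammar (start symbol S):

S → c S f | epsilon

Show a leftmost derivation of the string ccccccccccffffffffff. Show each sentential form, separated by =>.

S => cSf   [S → c S f]
cSf => ccSff   [S → c S f]
ccSff => cccSfff   [S → c S f]
cccSfff => ccccSffff   [S → c S f]
ccccSffff => cccccSfffff   [S → c S f]
cccccSfffff => ccccccSffffff   [S → c S f]
ccccccSffffff => cccccccSfffffff   [S → c S f]
cccccccSfffffff => ccccccccSffffffff   [S → c S f]
ccccccccSffffffff => cccccccccSfffffffff   [S → c S f]
cccccccccSfffffffff => ccccccccccSffffffffff   [S → c S f]
ccccccccccSffffffffff => ccccccccccffffffffff   [S → epsilon]

S=>cSf=>ccSff=>cccSfff=>ccccSffff=>cccccSfffff=>ccccccSffffff=>cccccccSfffffff=>ccccccccSffffffff=>cccccccccSfffffffff=>ccccccccccSffffffffff=>ccccccccccffffffffff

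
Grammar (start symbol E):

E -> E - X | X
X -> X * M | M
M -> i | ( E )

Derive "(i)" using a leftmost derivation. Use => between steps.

E => X   [E -> X]
X => M   [X -> M]
M => (E)   [M -> ( E )]
(E) => (X)   [E -> X]
(X) => (M)   [X -> M]
(M) => (i)   [M -> i]

E=>X=>M=>(E)=>(X)=>(M)=>(i)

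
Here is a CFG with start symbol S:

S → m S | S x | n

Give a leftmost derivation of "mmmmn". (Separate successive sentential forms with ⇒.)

S ⇒ mS   [S → m S]
mS ⇒ mmS   [S → m S]
mmS ⇒ mmmS   [S → m S]
mmmS ⇒ mmmmS   [S → m S]
mmmmS ⇒ mmmmn   [S → n]

S ⇒ mS ⇒ mmS ⇒ mmmS ⇒ mmmmS ⇒ mmmmn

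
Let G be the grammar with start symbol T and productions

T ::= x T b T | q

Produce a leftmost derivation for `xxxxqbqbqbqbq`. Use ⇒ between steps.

T ⇒ xTbT ⇒ xxTbTbT ⇒ xxxTbTbTbT ⇒ xxxxTbTbTbTbT ⇒ xxxxqbTbTbTbT ⇒ xxxxqbqbTbTbT ⇒ xxxxqbqbqbTbT ⇒ xxxxqbqbqbqbT ⇒ xxxxqbqbqbqbq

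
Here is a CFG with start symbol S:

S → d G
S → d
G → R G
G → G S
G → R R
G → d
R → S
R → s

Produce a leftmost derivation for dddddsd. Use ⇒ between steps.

S⇒dG⇒dGS⇒dRRS⇒dSRS⇒ddGRS⇒ddGSRS⇒ddGSSRS⇒dddSSRS⇒ddddSRS⇒dddddRS⇒dddddsS⇒dddddsd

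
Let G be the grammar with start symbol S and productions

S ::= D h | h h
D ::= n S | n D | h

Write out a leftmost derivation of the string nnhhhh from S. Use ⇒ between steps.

S ⇒ Dh ⇒ nSh ⇒ nDhh ⇒ nnShh ⇒ nnhhhh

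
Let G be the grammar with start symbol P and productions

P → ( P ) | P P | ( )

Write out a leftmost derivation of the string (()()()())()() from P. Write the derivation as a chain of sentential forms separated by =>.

P => PP => PPP => (P)PP => (PP)PP => (()P)PP => (()PP)PP => (()PPP)PP => (()()PP)PP => (()()()P)PP => (()()()())PP => (()()()())()P => (()()()())()()

P => PP   [P → P P]
PP => PPP   [P → P P]
PPP => (P)PP   [P → ( P )]
(P)PP => (PP)PP   [P → P P]
(PP)PP => (()P)PP   [P → ( )]
(()P)PP => (()PP)PP   [P → P P]
(()PP)PP => (()PPP)PP   [P → P P]
(()PPP)PP => (()()PP)PP   [P → ( )]
(()()PP)PP => (()()()P)PP   [P → ( )]
(()()()P)PP => (()()()())PP   [P → ( )]
(()()()())PP => (()()()())()P   [P → ( )]
(()()()())()P => (()()()())()()   [P → ( )]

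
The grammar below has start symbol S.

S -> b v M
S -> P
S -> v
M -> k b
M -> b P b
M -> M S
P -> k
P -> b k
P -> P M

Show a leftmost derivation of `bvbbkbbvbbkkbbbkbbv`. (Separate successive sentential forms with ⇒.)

S ⇒ bvM ⇒ bvMS ⇒ bvMSS ⇒ bvbPbSS ⇒ bvbbkbSS ⇒ bvbbkbbvMS ⇒ bvbbkbbvbPbS ⇒ bvbbkbbvbPMbS ⇒ bvbbkbbvbPMMbS ⇒ bvbbkbbvbbkMMbS ⇒ bvbbkbbvbbkkbMbS ⇒ bvbbkbbvbbkkbbPbbS ⇒ bvbbkbbvbbkkbbbkbbS ⇒ bvbbkbbvbbkkbbbkbbv

S ⇒ bvM   [S -> b v M]
bvM ⇒ bvMS   [M -> M S]
bvMS ⇒ bvMSS   [M -> M S]
bvMSS ⇒ bvbPbSS   [M -> b P b]
bvbPbSS ⇒ bvbbkbSS   [P -> b k]
bvbbkbSS ⇒ bvbbkbbvMS   [S -> b v M]
bvbbkbbvMS ⇒ bvbbkbbvbPbS   [M -> b P b]
bvbbkbbvbPbS ⇒ bvbbkbbvbPMbS   [P -> P M]
bvbbkbbvbPMbS ⇒ bvbbkbbvbPMMbS   [P -> P M]
bvbbkbbvbPMMbS ⇒ bvbbkbbvbbkMMbS   [P -> b k]
bvbbkbbvbbkMMbS ⇒ bvbbkbbvbbkkbMbS   [M -> k b]
bvbbkbbvbbkkbMbS ⇒ bvbbkbbvbbkkbbPbbS   [M -> b P b]
bvbbkbbvbbkkbbPbbS ⇒ bvbbkbbvbbkkbbbkbbS   [P -> b k]
bvbbkbbvbbkkbbbkbbS ⇒ bvbbkbbvbbkkbbbkbbv   [S -> v]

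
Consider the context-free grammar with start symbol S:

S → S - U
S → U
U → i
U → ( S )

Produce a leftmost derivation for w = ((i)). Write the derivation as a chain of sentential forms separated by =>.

S=>U=>(S)=>(U)=>((S))=>((U))=>((i))

S => U   [S → U]
U => (S)   [U → ( S )]
(S) => (U)   [S → U]
(U) => ((S))   [U → ( S )]
((S)) => ((U))   [S → U]
((U)) => ((i))   [U → i]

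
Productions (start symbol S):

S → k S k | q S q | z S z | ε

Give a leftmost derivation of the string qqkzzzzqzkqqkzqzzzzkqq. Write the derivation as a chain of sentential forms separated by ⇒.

S ⇒ qSq ⇒ qqSqq ⇒ qqkSkqq ⇒ qqkzSzkqq ⇒ qqkzzSzzkqq ⇒ qqkzzzSzzzkqq ⇒ qqkzzzzSzzzzkqq ⇒ qqkzzzzqSqzzzzkqq ⇒ qqkzzzzqzSzqzzzzkqq ⇒ qqkzzzzqzkSkzqzzzzkqq ⇒ qqkzzzzqzkqSqkzqzzzzkqq ⇒ qqkzzzzqzkqqkzqzzzzkqq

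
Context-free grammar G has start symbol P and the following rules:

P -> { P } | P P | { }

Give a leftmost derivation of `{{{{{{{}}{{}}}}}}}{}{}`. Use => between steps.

P => PP   [P -> P P]
PP => PPP   [P -> P P]
PPP => {P}PP   [P -> { P }]
{P}PP => {{P}}PP   [P -> { P }]
{{P}}PP => {{{P}}}PP   [P -> { P }]
{{{P}}}PP => {{{{P}}}}PP   [P -> { P }]
{{{{P}}}}PP => {{{{{P}}}}}PP   [P -> { P }]
{{{{{P}}}}}PP => {{{{{PP}}}}}PP   [P -> P P]
{{{{{PP}}}}}PP => {{{{{{P}P}}}}}PP   [P -> { P }]
{{{{{{P}P}}}}}PP => {{{{{{{}}P}}}}}PP   [P -> { }]
{{{{{{{}}P}}}}}PP => {{{{{{{}}{P}}}}}}PP   [P -> { P }]
{{{{{{{}}{P}}}}}}PP => {{{{{{{}}{{}}}}}}}PP   [P -> { }]
{{{{{{{}}{{}}}}}}}PP => {{{{{{{}}{{}}}}}}}{}P   [P -> { }]
{{{{{{{}}{{}}}}}}}{}P => {{{{{{{}}{{}}}}}}}{}{}   [P -> { }]

P=>PP=>PPP=>{P}PP=>{{P}}PP=>{{{P}}}PP=>{{{{P}}}}PP=>{{{{{P}}}}}PP=>{{{{{PP}}}}}PP=>{{{{{{P}P}}}}}PP=>{{{{{{{}}P}}}}}PP=>{{{{{{{}}{P}}}}}}PP=>{{{{{{{}}{{}}}}}}}PP=>{{{{{{{}}{{}}}}}}}{}P=>{{{{{{{}}{{}}}}}}}{}{}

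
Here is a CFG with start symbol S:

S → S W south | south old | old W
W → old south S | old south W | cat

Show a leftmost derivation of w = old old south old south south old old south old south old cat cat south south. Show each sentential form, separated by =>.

S => old W   [S → old W]
old W => old old south W   [W → old south W]
old old south W => old old south old south S   [W → old south S]
old old south old south S => old old south old south S W south   [S → S W south]
old old south old south S W south => old old south old south south old W south   [S → south old]
old old south old south south old W south => old old south old south south old old south W south   [W → old south W]
old old south old south south old old south W south => old old south old south south old old south old south S south   [W → old south S]
old old south old south south old old south old south S south => old old south old south south old old south old south S W south south   [S → S W south]
old old south old south south old old south old south S W south south => old old south old south south old old south old south old W W south south   [S → old W]
old old south old south south old old south old south old W W south south => old old south old south south old old south old south old cat W south south   [W → cat]
old old south old south south old old south old south old cat W south south => old old south old south south old old south old south old cat cat south south   [W → cat]

S => old W => old old south W => old old south old south S => old old south old south S W south => old old south old south south old W south => old old south old south south old old south W south => old old south old south south old old south old south S south => old old south old south south old old south old south S W south south => old old south old south south old old south old south old W W south south => old old south old south south old old south old south old cat W south south => old old south old south south old old south old south old cat cat south south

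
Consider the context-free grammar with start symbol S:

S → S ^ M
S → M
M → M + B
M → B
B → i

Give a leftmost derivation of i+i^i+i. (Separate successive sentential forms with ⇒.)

S ⇒ S^M   [S → S ^ M]
S^M ⇒ M^M   [S → M]
M^M ⇒ M+B^M   [M → M + B]
M+B^M ⇒ B+B^M   [M → B]
B+B^M ⇒ i+B^M   [B → i]
i+B^M ⇒ i+i^M   [B → i]
i+i^M ⇒ i+i^M+B   [M → M + B]
i+i^M+B ⇒ i+i^B+B   [M → B]
i+i^B+B ⇒ i+i^i+B   [B → i]
i+i^i+B ⇒ i+i^i+i   [B → i]

S ⇒ S^M ⇒ M^M ⇒ M+B^M ⇒ B+B^M ⇒ i+B^M ⇒ i+i^M ⇒ i+i^M+B ⇒ i+i^B+B ⇒ i+i^i+B ⇒ i+i^i+i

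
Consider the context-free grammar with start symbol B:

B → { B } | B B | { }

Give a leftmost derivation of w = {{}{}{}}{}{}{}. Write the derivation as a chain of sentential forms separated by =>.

B => BB => BBB => BBBB => {B}BBB => {BB}BBB => {{}B}BBB => {{}BB}BBB => {{}{}B}BBB => {{}{}{}}BBB => {{}{}{}}{}BB => {{}{}{}}{}{}B => {{}{}{}}{}{}{}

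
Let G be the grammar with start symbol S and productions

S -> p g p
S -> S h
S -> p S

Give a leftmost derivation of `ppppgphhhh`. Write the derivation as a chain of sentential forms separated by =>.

S=>Sh=>pSh=>pShh=>ppShh=>ppShhh=>ppShhhh=>pppShhhh=>ppppgphhhh

S => Sh   [S -> S h]
Sh => pSh   [S -> p S]
pSh => pShh   [S -> S h]
pShh => ppShh   [S -> p S]
ppShh => ppShhh   [S -> S h]
ppShhh => ppShhhh   [S -> S h]
ppShhhh => pppShhhh   [S -> p S]
pppShhhh => ppppgphhhh   [S -> p g p]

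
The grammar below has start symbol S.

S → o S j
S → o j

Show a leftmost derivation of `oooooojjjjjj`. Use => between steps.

S => oSj => ooSjj => oooSjjj => ooooSjjjj => oooooSjjjjj => oooooojjjjjj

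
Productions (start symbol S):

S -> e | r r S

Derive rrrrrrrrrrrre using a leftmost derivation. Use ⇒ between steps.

S⇒rrS⇒rrrrS⇒rrrrrrS⇒rrrrrrrrS⇒rrrrrrrrrrS⇒rrrrrrrrrrrrS⇒rrrrrrrrrrrre

S ⇒ rrS   [S -> r r S]
rrS ⇒ rrrrS   [S -> r r S]
rrrrS ⇒ rrrrrrS   [S -> r r S]
rrrrrrS ⇒ rrrrrrrrS   [S -> r r S]
rrrrrrrrS ⇒ rrrrrrrrrrS   [S -> r r S]
rrrrrrrrrrS ⇒ rrrrrrrrrrrrS   [S -> r r S]
rrrrrrrrrrrrS ⇒ rrrrrrrrrrrre   [S -> e]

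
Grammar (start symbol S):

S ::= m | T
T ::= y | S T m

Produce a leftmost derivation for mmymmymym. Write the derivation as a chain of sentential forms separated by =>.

S => T => STm => TTm => STmTm => TTmTm => STmTmTm => mTmTmTm => mSTmmTmTm => mmTmmTmTm => mmymmTmTm => mmymmymTm => mmymmymym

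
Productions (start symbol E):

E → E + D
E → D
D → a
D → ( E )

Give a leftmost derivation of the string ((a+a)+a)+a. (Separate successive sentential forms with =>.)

E => E+D => D+D => (E)+D => (E+D)+D => (D+D)+D => ((E)+D)+D => ((E+D)+D)+D => ((D+D)+D)+D => ((a+D)+D)+D => ((a+a)+D)+D => ((a+a)+a)+D => ((a+a)+a)+a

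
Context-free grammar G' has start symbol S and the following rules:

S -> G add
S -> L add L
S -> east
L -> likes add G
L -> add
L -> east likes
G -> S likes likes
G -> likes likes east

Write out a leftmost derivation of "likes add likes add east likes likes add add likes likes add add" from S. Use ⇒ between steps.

S ⇒ L add L ⇒ likes add G add L ⇒ likes add S likes likes add L ⇒ likes add L add L likes likes add L ⇒ likes add likes add G add L likes likes add L ⇒ likes add likes add S likes likes add L likes likes add L ⇒ likes add likes add east likes likes add L likes likes add L ⇒ likes add likes add east likes likes add add likes likes add L ⇒ likes add likes add east likes likes add add likes likes add add

S ⇒ L add L   [S -> L add L]
L add L ⇒ likes add G add L   [L -> likes add G]
likes add G add L ⇒ likes add S likes likes add L   [G -> S likes likes]
likes add S likes likes add L ⇒ likes add L add L likes likes add L   [S -> L add L]
likes add L add L likes likes add L ⇒ likes add likes add G add L likes likes add L   [L -> likes add G]
likes add likes add G add L likes likes add L ⇒ likes add likes add S likes likes add L likes likes add L   [G -> S likes likes]
likes add likes add S likes likes add L likes likes add L ⇒ likes add likes add east likes likes add L likes likes add L   [S -> east]
likes add likes add east likes likes add L likes likes add L ⇒ likes add likes add east likes likes add add likes likes add L   [L -> add]
likes add likes add east likes likes add add likes likes add L ⇒ likes add likes add east likes likes add add likes likes add add   [L -> add]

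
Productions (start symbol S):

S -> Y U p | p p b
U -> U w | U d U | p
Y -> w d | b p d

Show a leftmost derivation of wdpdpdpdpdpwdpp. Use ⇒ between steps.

S ⇒ YUp   [S -> Y U p]
YUp ⇒ wdUp   [Y -> w d]
wdUp ⇒ wdUdUp   [U -> U d U]
wdUdUp ⇒ wdUwdUp   [U -> U w]
wdUwdUp ⇒ wdUdUwdUp   [U -> U d U]
wdUdUwdUp ⇒ wdUdUdUwdUp   [U -> U d U]
wdUdUdUwdUp ⇒ wdUdUdUdUwdUp   [U -> U d U]
wdUdUdUdUwdUp ⇒ wdpdUdUdUwdUp   [U -> p]
wdpdUdUdUwdUp ⇒ wdpdUdUdUdUwdUp   [U -> U d U]
wdpdUdUdUdUwdUp ⇒ wdpdpdUdUdUwdUp   [U -> p]
wdpdpdUdUdUwdUp ⇒ wdpdpdpdUdUwdUp   [U -> p]
wdpdpdpdUdUwdUp ⇒ wdpdpdpdpdUwdUp   [U -> p]
wdpdpdpdpdUwdUp ⇒ wdpdpdpdpdpwdUp   [U -> p]
wdpdpdpdpdpwdUp ⇒ wdpdpdpdpdpwdpp   [U -> p]

S ⇒ YUp ⇒ wdUp ⇒ wdUdUp ⇒ wdUwdUp ⇒ wdUdUwdUp ⇒ wdUdUdUwdUp ⇒ wdUdUdUdUwdUp ⇒ wdpdUdUdUwdUp ⇒ wdpdUdUdUdUwdUp ⇒ wdpdpdUdUdUwdUp ⇒ wdpdpdpdUdUwdUp ⇒ wdpdpdpdpdUwdUp ⇒ wdpdpdpdpdpwdUp ⇒ wdpdpdpdpdpwdpp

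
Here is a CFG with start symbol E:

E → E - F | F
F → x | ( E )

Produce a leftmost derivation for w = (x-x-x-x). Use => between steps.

E => F   [E → F]
F => (E)   [F → ( E )]
(E) => (E-F)   [E → E - F]
(E-F) => (E-F-F)   [E → E - F]
(E-F-F) => (E-F-F-F)   [E → E - F]
(E-F-F-F) => (F-F-F-F)   [E → F]
(F-F-F-F) => (x-F-F-F)   [F → x]
(x-F-F-F) => (x-x-F-F)   [F → x]
(x-x-F-F) => (x-x-x-F)   [F → x]
(x-x-x-F) => (x-x-x-x)   [F → x]

E=>F=>(E)=>(E-F)=>(E-F-F)=>(E-F-F-F)=>(F-F-F-F)=>(x-F-F-F)=>(x-x-F-F)=>(x-x-x-F)=>(x-x-x-x)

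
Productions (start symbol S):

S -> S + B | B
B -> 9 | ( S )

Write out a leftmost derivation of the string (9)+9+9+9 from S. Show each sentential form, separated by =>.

S => S+B => S+B+B => S+B+B+B => B+B+B+B => (S)+B+B+B => (B)+B+B+B => (9)+B+B+B => (9)+9+B+B => (9)+9+9+B => (9)+9+9+9

S => S+B   [S -> S + B]
S+B => S+B+B   [S -> S + B]
S+B+B => S+B+B+B   [S -> S + B]
S+B+B+B => B+B+B+B   [S -> B]
B+B+B+B => (S)+B+B+B   [B -> ( S )]
(S)+B+B+B => (B)+B+B+B   [S -> B]
(B)+B+B+B => (9)+B+B+B   [B -> 9]
(9)+B+B+B => (9)+9+B+B   [B -> 9]
(9)+9+B+B => (9)+9+9+B   [B -> 9]
(9)+9+9+B => (9)+9+9+9   [B -> 9]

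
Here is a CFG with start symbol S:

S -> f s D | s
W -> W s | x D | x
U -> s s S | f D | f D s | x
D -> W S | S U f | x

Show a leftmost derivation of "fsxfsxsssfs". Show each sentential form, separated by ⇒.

S ⇒ fsD   [S -> f s D]
fsD ⇒ fsWS   [D -> W S]
fsWS ⇒ fsxDS   [W -> x D]
fsxDS ⇒ fsxSUfS   [D -> S U f]
fsxSUfS ⇒ fsxfsDUfS   [S -> f s D]
fsxfsDUfS ⇒ fsxfsxUfS   [D -> x]
fsxfsxUfS ⇒ fsxfsxssSfS   [U -> s s S]
fsxfsxssSfS ⇒ fsxfsxsssfS   [S -> s]
fsxfsxsssfS ⇒ fsxfsxsssfs   [S -> s]

S ⇒ fsD ⇒ fsWS ⇒ fsxDS ⇒ fsxSUfS ⇒ fsxfsDUfS ⇒ fsxfsxUfS ⇒ fsxfsxssSfS ⇒ fsxfsxsssfS ⇒ fsxfsxsssfs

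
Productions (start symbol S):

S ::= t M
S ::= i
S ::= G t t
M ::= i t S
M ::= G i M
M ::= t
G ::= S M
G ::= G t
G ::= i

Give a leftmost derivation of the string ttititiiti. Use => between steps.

S => tM => tGiM => tSMiM => ttMMiM => ttitSMiM => ttitiMiM => ttititiM => ttititiitS => ttititiiti

S => tM   [S ::= t M]
tM => tGiM   [M ::= G i M]
tGiM => tSMiM   [G ::= S M]
tSMiM => ttMMiM   [S ::= t M]
ttMMiM => ttitSMiM   [M ::= i t S]
ttitSMiM => ttitiMiM   [S ::= i]
ttitiMiM => ttititiM   [M ::= t]
ttititiM => ttititiitS   [M ::= i t S]
ttititiitS => ttititiiti   [S ::= i]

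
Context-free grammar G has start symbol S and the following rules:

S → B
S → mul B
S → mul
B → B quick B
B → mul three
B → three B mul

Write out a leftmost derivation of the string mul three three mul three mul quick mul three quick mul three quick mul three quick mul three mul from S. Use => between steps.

S => mul B => mul three B mul => mul three B quick B mul => mul three B quick B quick B mul => mul three B quick B quick B quick B mul => mul three three B mul quick B quick B quick B mul => mul three three mul three mul quick B quick B quick B mul => mul three three mul three mul quick B quick B quick B quick B mul => mul three three mul three mul quick mul three quick B quick B quick B mul => mul three three mul three mul quick mul three quick mul three quick B quick B mul => mul three three mul three mul quick mul three quick mul three quick mul three quick B mul => mul three three mul three mul quick mul three quick mul three quick mul three quick mul three mul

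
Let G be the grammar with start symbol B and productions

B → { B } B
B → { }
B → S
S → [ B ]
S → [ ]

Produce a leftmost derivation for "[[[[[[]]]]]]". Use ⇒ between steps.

B⇒S⇒[B]⇒[S]⇒[[B]]⇒[[S]]⇒[[[B]]]⇒[[[S]]]⇒[[[[B]]]]⇒[[[[S]]]]⇒[[[[[B]]]]]⇒[[[[[S]]]]]⇒[[[[[[]]]]]]

B ⇒ S   [B → S]
S ⇒ [B]   [S → [ B ]]
[B] ⇒ [S]   [B → S]
[S] ⇒ [[B]]   [S → [ B ]]
[[B]] ⇒ [[S]]   [B → S]
[[S]] ⇒ [[[B]]]   [S → [ B ]]
[[[B]]] ⇒ [[[S]]]   [B → S]
[[[S]]] ⇒ [[[[B]]]]   [S → [ B ]]
[[[[B]]]] ⇒ [[[[S]]]]   [B → S]
[[[[S]]]] ⇒ [[[[[B]]]]]   [S → [ B ]]
[[[[[B]]]]] ⇒ [[[[[S]]]]]   [B → S]
[[[[[S]]]]] ⇒ [[[[[[]]]]]]   [S → [ ]]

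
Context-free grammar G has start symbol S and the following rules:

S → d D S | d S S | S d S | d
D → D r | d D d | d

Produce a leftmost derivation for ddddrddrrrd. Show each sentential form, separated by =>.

S => dDS => dDrS => dDrrS => dDrrrS => ddDdrrrS => dddDddrrrS => dddDrddrrrS => ddddrddrrrS => ddddrddrrrd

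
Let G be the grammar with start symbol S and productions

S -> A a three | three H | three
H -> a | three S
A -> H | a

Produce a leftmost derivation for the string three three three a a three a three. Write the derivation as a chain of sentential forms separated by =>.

S => three H => three three S => three three A a three => three three H a three => three three three S a three => three three three A a three a three => three three three a a three a three

S => three H   [S -> three H]
three H => three three S   [H -> three S]
three three S => three three A a three   [S -> A a three]
three three A a three => three three H a three   [A -> H]
three three H a three => three three three S a three   [H -> three S]
three three three S a three => three three three A a three a three   [S -> A a three]
three three three A a three a three => three three three a a three a three   [A -> a]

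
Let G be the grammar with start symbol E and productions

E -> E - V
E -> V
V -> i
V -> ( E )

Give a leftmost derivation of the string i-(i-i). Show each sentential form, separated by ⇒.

E ⇒ E-V ⇒ V-V ⇒ i-V ⇒ i-(E) ⇒ i-(E-V) ⇒ i-(V-V) ⇒ i-(i-V) ⇒ i-(i-i)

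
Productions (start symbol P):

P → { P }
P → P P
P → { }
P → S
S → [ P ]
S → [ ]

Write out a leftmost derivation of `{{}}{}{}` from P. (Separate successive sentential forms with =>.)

P => PP   [P → P P]
PP => PPP   [P → P P]
PPP => {P}PP   [P → { P }]
{P}PP => {{}}PP   [P → { }]
{{}}PP => {{}}{}P   [P → { }]
{{}}{}P => {{}}{}{}   [P → { }]

P=>PP=>PPP=>{P}PP=>{{}}PP=>{{}}{}P=>{{}}{}{}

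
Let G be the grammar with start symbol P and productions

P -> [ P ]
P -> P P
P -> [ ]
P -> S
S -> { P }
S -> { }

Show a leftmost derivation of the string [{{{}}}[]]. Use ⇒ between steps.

P⇒[P]⇒[PP]⇒[SP]⇒[{P}P]⇒[{S}P]⇒[{{P}}P]⇒[{{S}}P]⇒[{{{}}}P]⇒[{{{}}}[]]

P ⇒ [P]   [P -> [ P ]]
[P] ⇒ [PP]   [P -> P P]
[PP] ⇒ [SP]   [P -> S]
[SP] ⇒ [{P}P]   [S -> { P }]
[{P}P] ⇒ [{S}P]   [P -> S]
[{S}P] ⇒ [{{P}}P]   [S -> { P }]
[{{P}}P] ⇒ [{{S}}P]   [P -> S]
[{{S}}P] ⇒ [{{{}}}P]   [S -> { }]
[{{{}}}P] ⇒ [{{{}}}[]]   [P -> [ ]]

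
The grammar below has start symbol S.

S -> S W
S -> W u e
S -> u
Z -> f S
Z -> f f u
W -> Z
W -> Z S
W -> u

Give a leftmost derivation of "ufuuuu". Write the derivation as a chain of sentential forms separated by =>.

S => SW   [S -> S W]
SW => SWW   [S -> S W]
SWW => SWWW   [S -> S W]
SWWW => uWWW   [S -> u]
uWWW => uZSWW   [W -> Z S]
uZSWW => ufSSWW   [Z -> f S]
ufSSWW => ufuSWW   [S -> u]
ufuSWW => ufuuWW   [S -> u]
ufuuWW => ufuuuW   [W -> u]
ufuuuW => ufuuuu   [W -> u]

S=>SW=>SWW=>SWWW=>uWWW=>uZSWW=>ufSSWW=>ufuSWW=>ufuuWW=>ufuuuW=>ufuuuu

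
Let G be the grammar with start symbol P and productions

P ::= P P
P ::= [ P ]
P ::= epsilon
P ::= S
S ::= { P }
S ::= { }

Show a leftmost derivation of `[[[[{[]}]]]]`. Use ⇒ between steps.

P ⇒ [P] ⇒ [[P]] ⇒ [[[P]]] ⇒ [[[[P]]]] ⇒ [[[[S]]]] ⇒ [[[[{P}]]]] ⇒ [[[[{PP}]]]] ⇒ [[[[{[P]P}]]]] ⇒ [[[[{[]P}]]]] ⇒ [[[[{[]}]]]]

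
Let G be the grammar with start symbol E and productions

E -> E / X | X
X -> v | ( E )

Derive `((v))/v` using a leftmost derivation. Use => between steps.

E => E/X => X/X => (E)/X => (X)/X => ((E))/X => ((X))/X => ((v))/X => ((v))/v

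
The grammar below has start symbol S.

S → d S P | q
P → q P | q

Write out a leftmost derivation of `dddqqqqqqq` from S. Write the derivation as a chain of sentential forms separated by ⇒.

S ⇒ dSP   [S → d S P]
dSP ⇒ ddSPP   [S → d S P]
ddSPP ⇒ dddSPPP   [S → d S P]
dddSPPP ⇒ dddqPPP   [S → q]
dddqPPP ⇒ dddqqPPP   [P → q P]
dddqqPPP ⇒ dddqqqPPP   [P → q P]
dddqqqPPP ⇒ dddqqqqPPP   [P → q P]
dddqqqqPPP ⇒ dddqqqqqPP   [P → q]
dddqqqqqPP ⇒ dddqqqqqqP   [P → q]
dddqqqqqqP ⇒ dddqqqqqqq   [P → q]

S ⇒ dSP ⇒ ddSPP ⇒ dddSPPP ⇒ dddqPPP ⇒ dddqqPPP ⇒ dddqqqPPP ⇒ dddqqqqPPP ⇒ dddqqqqqPP ⇒ dddqqqqqqP ⇒ dddqqqqqqq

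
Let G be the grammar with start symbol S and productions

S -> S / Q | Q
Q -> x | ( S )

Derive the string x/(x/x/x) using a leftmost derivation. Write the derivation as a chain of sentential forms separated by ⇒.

S ⇒ S/Q ⇒ Q/Q ⇒ x/Q ⇒ x/(S) ⇒ x/(S/Q) ⇒ x/(S/Q/Q) ⇒ x/(Q/Q/Q) ⇒ x/(x/Q/Q) ⇒ x/(x/x/Q) ⇒ x/(x/x/x)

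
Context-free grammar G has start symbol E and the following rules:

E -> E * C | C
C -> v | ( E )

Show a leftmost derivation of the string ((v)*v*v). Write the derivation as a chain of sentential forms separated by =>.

E => C => (E) => (E*C) => (E*C*C) => (C*C*C) => ((E)*C*C) => ((C)*C*C) => ((v)*C*C) => ((v)*v*C) => ((v)*v*v)

E => C   [E -> C]
C => (E)   [C -> ( E )]
(E) => (E*C)   [E -> E * C]
(E*C) => (E*C*C)   [E -> E * C]
(E*C*C) => (C*C*C)   [E -> C]
(C*C*C) => ((E)*C*C)   [C -> ( E )]
((E)*C*C) => ((C)*C*C)   [E -> C]
((C)*C*C) => ((v)*C*C)   [C -> v]
((v)*C*C) => ((v)*v*C)   [C -> v]
((v)*v*C) => ((v)*v*v)   [C -> v]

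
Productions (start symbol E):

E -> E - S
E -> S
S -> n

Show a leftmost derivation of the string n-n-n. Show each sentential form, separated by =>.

E => E-S   [E -> E - S]
E-S => E-S-S   [E -> E - S]
E-S-S => S-S-S   [E -> S]
S-S-S => n-S-S   [S -> n]
n-S-S => n-n-S   [S -> n]
n-n-S => n-n-n   [S -> n]

E => E-S => E-S-S => S-S-S => n-S-S => n-n-S => n-n-n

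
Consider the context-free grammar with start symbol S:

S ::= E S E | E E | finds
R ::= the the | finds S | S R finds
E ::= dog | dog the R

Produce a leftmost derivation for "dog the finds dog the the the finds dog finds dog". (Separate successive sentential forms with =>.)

S => E S E   [S ::= E S E]
E S E => dog the R S E   [E ::= dog the R]
dog the R S E => dog the finds S S E   [R ::= finds S]
dog the finds S S E => dog the finds E S E S E   [S ::= E S E]
dog the finds E S E S E => dog the finds dog the R S E S E   [E ::= dog the R]
dog the finds dog the R S E S E => dog the finds dog the the the S E S E   [R ::= the the]
dog the finds dog the the the S E S E => dog the finds dog the the the finds E S E   [S ::= finds]
dog the finds dog the the the finds E S E => dog the finds dog the the the finds dog S E   [E ::= dog]
dog the finds dog the the the finds dog S E => dog the finds dog the the the finds dog finds E   [S ::= finds]
dog the finds dog the the the finds dog finds E => dog the finds dog the the the finds dog finds dog   [E ::= dog]

S => E S E => dog the R S E => dog the finds S S E => dog the finds E S E S E => dog the finds dog the R S E S E => dog the finds dog the the the S E S E => dog the finds dog the the the finds E S E => dog the finds dog the the the finds dog S E => dog the finds dog the the the finds dog finds E => dog the finds dog the the the finds dog finds dog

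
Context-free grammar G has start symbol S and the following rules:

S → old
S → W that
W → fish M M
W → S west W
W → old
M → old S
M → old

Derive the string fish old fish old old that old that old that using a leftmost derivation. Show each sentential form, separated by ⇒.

S ⇒ W that ⇒ fish M M that ⇒ fish old S M that ⇒ fish old W that M that ⇒ fish old fish M M that M that ⇒ fish old fish old S M that M that ⇒ fish old fish old W that M that M that ⇒ fish old fish old old that M that M that ⇒ fish old fish old old that old that M that ⇒ fish old fish old old that old that old that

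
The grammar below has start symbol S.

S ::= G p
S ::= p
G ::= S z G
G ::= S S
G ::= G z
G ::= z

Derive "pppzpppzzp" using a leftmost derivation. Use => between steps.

S=>Gp=>SzGp=>GpzGp=>SzGpzGp=>GpzGpzGp=>SSpzGpzGp=>pSpzGpzGp=>pppzGpzGp=>pppzSSpzGp=>pppzpSpzGp=>pppzpppzGp=>pppzpppzzp

S => Gp   [S ::= G p]
Gp => SzGp   [G ::= S z G]
SzGp => GpzGp   [S ::= G p]
GpzGp => SzGpzGp   [G ::= S z G]
SzGpzGp => GpzGpzGp   [S ::= G p]
GpzGpzGp => SSpzGpzGp   [G ::= S S]
SSpzGpzGp => pSpzGpzGp   [S ::= p]
pSpzGpzGp => pppzGpzGp   [S ::= p]
pppzGpzGp => pppzSSpzGp   [G ::= S S]
pppzSSpzGp => pppzpSpzGp   [S ::= p]
pppzpSpzGp => pppzpppzGp   [S ::= p]
pppzpppzGp => pppzpppzzp   [G ::= z]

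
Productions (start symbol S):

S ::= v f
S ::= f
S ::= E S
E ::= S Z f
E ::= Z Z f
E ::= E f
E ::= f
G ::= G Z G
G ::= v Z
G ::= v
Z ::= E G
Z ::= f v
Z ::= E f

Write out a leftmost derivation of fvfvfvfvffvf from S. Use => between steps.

S => ES   [S ::= E S]
ES => EfS   [E ::= E f]
EfS => ZZffS   [E ::= Z Z f]
ZZffS => EGZffS   [Z ::= E G]
EGZffS => ZZfGZffS   [E ::= Z Z f]
ZZfGZffS => fvZfGZffS   [Z ::= f v]
fvZfGZffS => fvfvfGZffS   [Z ::= f v]
fvfvfGZffS => fvfvfvZffS   [G ::= v]
fvfvfvZffS => fvfvfvfvffS   [Z ::= f v]
fvfvfvfvffS => fvfvfvfvffvf   [S ::= v f]

S => ES => EfS => ZZffS => EGZffS => ZZfGZffS => fvZfGZffS => fvfvfGZffS => fvfvfvZffS => fvfvfvfvffS => fvfvfvfvffvf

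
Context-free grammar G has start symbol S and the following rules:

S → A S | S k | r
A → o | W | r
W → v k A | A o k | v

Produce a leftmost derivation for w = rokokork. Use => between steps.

S => Sk => ASk => WSk => AokSk => WokSk => AokokSk => rokokSk => rokokASk => rokokoSk => rokokork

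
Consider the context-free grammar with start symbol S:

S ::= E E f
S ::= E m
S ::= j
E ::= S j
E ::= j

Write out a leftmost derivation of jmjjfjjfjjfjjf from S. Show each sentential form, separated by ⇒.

S ⇒ EEf ⇒ SjEf ⇒ EEfjEf ⇒ SjEfjEf ⇒ EEfjEfjEf ⇒ SjEfjEfjEf ⇒ EEfjEfjEfjEf ⇒ SjEfjEfjEfjEf ⇒ EmjEfjEfjEfjEf ⇒ jmjEfjEfjEfjEf ⇒ jmjjfjEfjEfjEf ⇒ jmjjfjjfjEfjEf ⇒ jmjjfjjfjjfjEf ⇒ jmjjfjjfjjfjjf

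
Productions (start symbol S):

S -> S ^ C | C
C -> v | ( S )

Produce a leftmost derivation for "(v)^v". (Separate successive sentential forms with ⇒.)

S ⇒ S^C ⇒ C^C ⇒ (S)^C ⇒ (C)^C ⇒ (v)^C ⇒ (v)^v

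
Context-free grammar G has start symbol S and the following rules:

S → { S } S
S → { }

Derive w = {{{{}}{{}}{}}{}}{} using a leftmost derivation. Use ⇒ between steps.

S ⇒ {S}S   [S → { S } S]
{S}S ⇒ {{S}S}S   [S → { S } S]
{{S}S}S ⇒ {{{S}S}S}S   [S → { S } S]
{{{S}S}S}S ⇒ {{{{}}S}S}S   [S → { }]
{{{{}}S}S}S ⇒ {{{{}}{S}S}S}S   [S → { S } S]
{{{{}}{S}S}S}S ⇒ {{{{}}{{}}S}S}S   [S → { }]
{{{{}}{{}}S}S}S ⇒ {{{{}}{{}}{}}S}S   [S → { }]
{{{{}}{{}}{}}S}S ⇒ {{{{}}{{}}{}}{}}S   [S → { }]
{{{{}}{{}}{}}{}}S ⇒ {{{{}}{{}}{}}{}}{}   [S → { }]

S ⇒ {S}S ⇒ {{S}S}S ⇒ {{{S}S}S}S ⇒ {{{{}}S}S}S ⇒ {{{{}}{S}S}S}S ⇒ {{{{}}{{}}S}S}S ⇒ {{{{}}{{}}{}}S}S ⇒ {{{{}}{{}}{}}{}}S ⇒ {{{{}}{{}}{}}{}}{}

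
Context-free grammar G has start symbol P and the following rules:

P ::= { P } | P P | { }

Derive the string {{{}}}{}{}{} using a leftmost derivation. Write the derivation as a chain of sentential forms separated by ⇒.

P ⇒ PP   [P ::= P P]
PP ⇒ PPP   [P ::= P P]
PPP ⇒ PPPP   [P ::= P P]
PPPP ⇒ {P}PPP   [P ::= { P }]
{P}PPP ⇒ {{P}}PPP   [P ::= { P }]
{{P}}PPP ⇒ {{{}}}PPP   [P ::= { }]
{{{}}}PPP ⇒ {{{}}}{}PP   [P ::= { }]
{{{}}}{}PP ⇒ {{{}}}{}{}P   [P ::= { }]
{{{}}}{}{}P ⇒ {{{}}}{}{}{}   [P ::= { }]

P ⇒ PP ⇒ PPP ⇒ PPPP ⇒ {P}PPP ⇒ {{P}}PPP ⇒ {{{}}}PPP ⇒ {{{}}}{}PP ⇒ {{{}}}{}{}P ⇒ {{{}}}{}{}{}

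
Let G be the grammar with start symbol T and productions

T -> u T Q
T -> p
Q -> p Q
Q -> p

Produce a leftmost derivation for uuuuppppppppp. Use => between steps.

T => uTQ => uuTQQ => uuuTQQQ => uuuuTQQQQ => uuuupQQQQ => uuuuppQQQ => uuuupppQQ => uuuuppppQQ => uuuupppppQQ => uuuuppppppQ => uuuupppppppQ => uuuuppppppppQ => uuuuppppppppp

T => uTQ   [T -> u T Q]
uTQ => uuTQQ   [T -> u T Q]
uuTQQ => uuuTQQQ   [T -> u T Q]
uuuTQQQ => uuuuTQQQQ   [T -> u T Q]
uuuuTQQQQ => uuuupQQQQ   [T -> p]
uuuupQQQQ => uuuuppQQQ   [Q -> p]
uuuuppQQQ => uuuupppQQ   [Q -> p]
uuuupppQQ => uuuuppppQQ   [Q -> p Q]
uuuuppppQQ => uuuupppppQQ   [Q -> p Q]
uuuupppppQQ => uuuuppppppQ   [Q -> p]
uuuuppppppQ => uuuupppppppQ   [Q -> p Q]
uuuupppppppQ => uuuuppppppppQ   [Q -> p Q]
uuuuppppppppQ => uuuuppppppppp   [Q -> p]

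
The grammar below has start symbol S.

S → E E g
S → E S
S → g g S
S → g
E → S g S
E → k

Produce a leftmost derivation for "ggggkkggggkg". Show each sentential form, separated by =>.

S=>EEg=>SgSEg=>ggSgSEg=>ggggSEg=>ggggESEg=>ggggkSEg=>ggggkEEgEg=>ggggkkEgEg=>ggggkkSgSgEg=>ggggkkggSgEg=>ggggkkggggEg=>ggggkkggggkg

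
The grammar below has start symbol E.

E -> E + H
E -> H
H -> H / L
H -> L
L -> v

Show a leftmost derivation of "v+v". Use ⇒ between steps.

E ⇒ E+H ⇒ H+H ⇒ L+H ⇒ v+H ⇒ v+L ⇒ v+v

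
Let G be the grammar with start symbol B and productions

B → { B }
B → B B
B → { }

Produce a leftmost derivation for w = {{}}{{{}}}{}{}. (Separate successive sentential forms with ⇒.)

B ⇒ BB ⇒ {B}B ⇒ {{}}B ⇒ {{}}BB ⇒ {{}}{B}B ⇒ {{}}{{B}}B ⇒ {{}}{{{}}}B ⇒ {{}}{{{}}}BB ⇒ {{}}{{{}}}{}B ⇒ {{}}{{{}}}{}{}

B ⇒ BB   [B → B B]
BB ⇒ {B}B   [B → { B }]
{B}B ⇒ {{}}B   [B → { }]
{{}}B ⇒ {{}}BB   [B → B B]
{{}}BB ⇒ {{}}{B}B   [B → { B }]
{{}}{B}B ⇒ {{}}{{B}}B   [B → { B }]
{{}}{{B}}B ⇒ {{}}{{{}}}B   [B → { }]
{{}}{{{}}}B ⇒ {{}}{{{}}}BB   [B → B B]
{{}}{{{}}}BB ⇒ {{}}{{{}}}{}B   [B → { }]
{{}}{{{}}}{}B ⇒ {{}}{{{}}}{}{}   [B → { }]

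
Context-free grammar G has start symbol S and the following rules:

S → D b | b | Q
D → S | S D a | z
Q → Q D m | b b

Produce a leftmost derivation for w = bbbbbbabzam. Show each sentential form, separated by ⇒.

S⇒Q⇒QDm⇒bbDm⇒bbSDam⇒bbDbDam⇒bbSDabDam⇒bbQDabDam⇒bbbbDabDam⇒bbbbSabDam⇒bbbbQabDam⇒bbbbbbabDam⇒bbbbbbabzam

S ⇒ Q   [S → Q]
Q ⇒ QDm   [Q → Q D m]
QDm ⇒ bbDm   [Q → b b]
bbDm ⇒ bbSDam   [D → S D a]
bbSDam ⇒ bbDbDam   [S → D b]
bbDbDam ⇒ bbSDabDam   [D → S D a]
bbSDabDam ⇒ bbQDabDam   [S → Q]
bbQDabDam ⇒ bbbbDabDam   [Q → b b]
bbbbDabDam ⇒ bbbbSabDam   [D → S]
bbbbSabDam ⇒ bbbbQabDam   [S → Q]
bbbbQabDam ⇒ bbbbbbabDam   [Q → b b]
bbbbbbabDam ⇒ bbbbbbabzam   [D → z]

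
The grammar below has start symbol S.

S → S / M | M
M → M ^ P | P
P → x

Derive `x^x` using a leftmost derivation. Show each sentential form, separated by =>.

S=>M=>M^P=>P^P=>x^P=>x^x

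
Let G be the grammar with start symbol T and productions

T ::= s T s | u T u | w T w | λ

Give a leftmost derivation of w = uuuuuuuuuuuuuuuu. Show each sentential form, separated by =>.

T => uTu   [T ::= u T u]
uTu => uuTuu   [T ::= u T u]
uuTuu => uuuTuuu   [T ::= u T u]
uuuTuuu => uuuuTuuuu   [T ::= u T u]
uuuuTuuuu => uuuuuTuuuuu   [T ::= u T u]
uuuuuTuuuuu => uuuuuuTuuuuuu   [T ::= u T u]
uuuuuuTuuuuuu => uuuuuuuTuuuuuuu   [T ::= u T u]
uuuuuuuTuuuuuuu => uuuuuuuuTuuuuuuuu   [T ::= u T u]
uuuuuuuuTuuuuuuuu => uuuuuuuuuuuuuuuu   [T ::= λ]

T => uTu => uuTuu => uuuTuuu => uuuuTuuuu => uuuuuTuuuuu => uuuuuuTuuuuuu => uuuuuuuTuuuuuuu => uuuuuuuuTuuuuuuuu => uuuuuuuuuuuuuuuu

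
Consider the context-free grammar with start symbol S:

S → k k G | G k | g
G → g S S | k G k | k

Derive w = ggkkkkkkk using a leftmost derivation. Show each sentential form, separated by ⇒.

S⇒Gk⇒gSSk⇒ggSk⇒ggGkk⇒ggkGkkk⇒ggkkGkkkk⇒ggkkkkkkk

S ⇒ Gk   [S → G k]
Gk ⇒ gSSk   [G → g S S]
gSSk ⇒ ggSk   [S → g]
ggSk ⇒ ggGkk   [S → G k]
ggGkk ⇒ ggkGkkk   [G → k G k]
ggkGkkk ⇒ ggkkGkkkk   [G → k G k]
ggkkGkkkk ⇒ ggkkkkkkk   [G → k]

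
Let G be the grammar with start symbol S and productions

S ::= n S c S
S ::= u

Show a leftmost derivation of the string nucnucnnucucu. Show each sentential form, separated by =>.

S => nScS => nucS => nucnScS => nucnucS => nucnucnScS => nucnucnnScScS => nucnucnnucScS => nucnucnnucucS => nucnucnnucucu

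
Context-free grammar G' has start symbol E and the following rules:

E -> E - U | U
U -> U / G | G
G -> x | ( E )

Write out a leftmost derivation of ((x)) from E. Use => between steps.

E => U => G => (E) => (U) => (G) => ((E)) => ((U)) => ((G)) => ((x))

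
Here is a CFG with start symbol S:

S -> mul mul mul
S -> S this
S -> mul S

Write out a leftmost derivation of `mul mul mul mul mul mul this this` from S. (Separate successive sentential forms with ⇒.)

S ⇒ S this ⇒ mul S this ⇒ mul mul S this ⇒ mul mul S this this ⇒ mul mul mul S this this ⇒ mul mul mul mul mul mul this this

S ⇒ S this   [S -> S this]
S this ⇒ mul S this   [S -> mul S]
mul S this ⇒ mul mul S this   [S -> mul S]
mul mul S this ⇒ mul mul S this this   [S -> S this]
mul mul S this this ⇒ mul mul mul S this this   [S -> mul S]
mul mul mul S this this ⇒ mul mul mul mul mul mul this this   [S -> mul mul mul]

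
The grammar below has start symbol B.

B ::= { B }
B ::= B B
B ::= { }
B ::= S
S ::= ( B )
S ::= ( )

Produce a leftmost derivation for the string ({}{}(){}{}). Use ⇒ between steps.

B⇒S⇒(B)⇒(BB)⇒(BBB)⇒({}BB)⇒({}{}B)⇒({}{}BB)⇒({}{}BBB)⇒({}{}SBB)⇒({}{}()BB)⇒({}{}(){}B)⇒({}{}(){}{})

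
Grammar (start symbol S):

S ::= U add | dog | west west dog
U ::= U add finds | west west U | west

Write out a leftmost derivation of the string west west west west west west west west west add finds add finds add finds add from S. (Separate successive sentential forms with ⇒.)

S ⇒ U add ⇒ U add finds add ⇒ west west U add finds add ⇒ west west U add finds add finds add ⇒ west west west west U add finds add finds add ⇒ west west west west west west U add finds add finds add ⇒ west west west west west west west west U add finds add finds add ⇒ west west west west west west west west U add finds add finds add finds add ⇒ west west west west west west west west west add finds add finds add finds add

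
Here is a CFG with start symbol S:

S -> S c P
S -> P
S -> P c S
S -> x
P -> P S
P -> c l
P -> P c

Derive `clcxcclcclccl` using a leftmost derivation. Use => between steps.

S => ScP   [S -> S c P]
ScP => ScPcP   [S -> S c P]
ScPcP => ScPcPcP   [S -> S c P]
ScPcPcP => PcScPcPcP   [S -> P c S]
PcScPcPcP => clcScPcPcP   [P -> c l]
clcScPcPcP => clcxcPcPcP   [S -> x]
clcxcPcPcP => clcxcclcPcP   [P -> c l]
clcxcclcPcP => clcxcclcclcP   [P -> c l]
clcxcclcclcP => clcxcclcclccl   [P -> c l]

S => ScP => ScPcP => ScPcPcP => PcScPcPcP => clcScPcPcP => clcxcPcPcP => clcxcclcPcP => clcxcclcclcP => clcxcclcclccl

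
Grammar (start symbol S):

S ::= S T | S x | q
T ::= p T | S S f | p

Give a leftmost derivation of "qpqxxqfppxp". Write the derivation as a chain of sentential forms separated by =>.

S => ST   [S ::= S T]
ST => SxT   [S ::= S x]
SxT => STxT   [S ::= S T]
STxT => STTxT   [S ::= S T]
STTxT => qTTxT   [S ::= q]
qTTxT => qpTTxT   [T ::= p T]
qpTTxT => qpSSfTxT   [T ::= S S f]
qpSSfTxT => qpSxSfTxT   [S ::= S x]
qpSxSfTxT => qpSxxSfTxT   [S ::= S x]
qpSxxSfTxT => qpqxxSfTxT   [S ::= q]
qpqxxSfTxT => qpqxxqfTxT   [S ::= q]
qpqxxqfTxT => qpqxxqfpTxT   [T ::= p T]
qpqxxqfpTxT => qpqxxqfppxT   [T ::= p]
qpqxxqfppxT => qpqxxqfppxp   [T ::= p]

S => ST => SxT => STxT => STTxT => qTTxT => qpTTxT => qpSSfTxT => qpSxSfTxT => qpSxxSfTxT => qpqxxSfTxT => qpqxxqfTxT => qpqxxqfpTxT => qpqxxqfppxT => qpqxxqfppxp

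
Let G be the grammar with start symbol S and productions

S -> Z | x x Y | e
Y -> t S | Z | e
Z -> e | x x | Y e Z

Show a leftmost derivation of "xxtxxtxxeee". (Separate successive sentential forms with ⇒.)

S ⇒ xxY ⇒ xxtS ⇒ xxtxxY ⇒ xxtxxtS ⇒ xxtxxtxxY ⇒ xxtxxtxxZ ⇒ xxtxxtxxYeZ ⇒ xxtxxtxxeeZ ⇒ xxtxxtxxeee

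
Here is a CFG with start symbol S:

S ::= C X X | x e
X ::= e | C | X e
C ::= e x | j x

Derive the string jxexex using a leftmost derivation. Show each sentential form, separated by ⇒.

S ⇒ CXX ⇒ jxXX ⇒ jxCX ⇒ jxexX ⇒ jxexC ⇒ jxexex

S ⇒ CXX   [S ::= C X X]
CXX ⇒ jxXX   [C ::= j x]
jxXX ⇒ jxCX   [X ::= C]
jxCX ⇒ jxexX   [C ::= e x]
jxexX ⇒ jxexC   [X ::= C]
jxexC ⇒ jxexex   [C ::= e x]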